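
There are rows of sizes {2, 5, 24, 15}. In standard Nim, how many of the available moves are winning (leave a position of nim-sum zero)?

1

Write each in binary and XOR column by column:
  00010  (2)
  00101  (5)
  11000  (24)
  01111  (15)
  -----
  10000  (16)
The overall nim-sum is X = 16. A row of size p has a winning move iff p XOR X < p (reduce it to p XOR X).
  2: 2 XOR 16 = 18 ≥ 2 — no move.
  5: 5 XOR 16 = 21 ≥ 5 — no move.
  24: 24 XOR 16 = 8 < 24 — winning move (to 8).
  15: 15 XOR 16 = 31 ≥ 15 — no move.
That gives 1 winning move.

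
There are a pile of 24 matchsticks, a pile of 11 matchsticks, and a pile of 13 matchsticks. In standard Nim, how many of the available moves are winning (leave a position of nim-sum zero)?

Bitwise XOR of the heap sizes:
  11000  (24)
  01011  (11)
  01101  (13)
  -----
  11110  (30)
The overall nim-sum is X = 30. A pile of size p has a winning move iff p XOR X < p (reduce it to p XOR X).
  24: 24 XOR 30 = 6 < 24 — winning move (to 6).
  11: 11 XOR 30 = 21 ≥ 11 — no move.
  13: 13 XOR 30 = 19 ≥ 13 — no move.
That gives 1 winning move.

1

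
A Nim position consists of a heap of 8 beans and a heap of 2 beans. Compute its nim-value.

Bitwise XOR of the heap sizes:
  1000  (8)
  0010  (2)
  ----
  1010  (10)

10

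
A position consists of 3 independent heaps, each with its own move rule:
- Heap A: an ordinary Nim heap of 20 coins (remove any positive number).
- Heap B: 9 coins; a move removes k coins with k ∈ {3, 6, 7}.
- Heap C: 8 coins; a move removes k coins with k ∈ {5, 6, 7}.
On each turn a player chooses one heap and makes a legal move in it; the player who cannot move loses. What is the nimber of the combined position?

Heap A is a plain Nim heap of size 20, so its Grundy value is 20.
Build the Grundy sequence for heap B with g(k) = mex{g(k−s) : s ∈ {3, 6, 7}, s ≤ k}:
g(0) = mex{} = 0
g(1) = mex{} = 0
g(2) = mex{} = 0
g(3) = mex{0} = 1
g(4) = mex{0} = 1
g(5) = mex{0} = 1
g(6) = mex{0,1} = 2
g(7) = mex{0,1} = 2
g(8) = mex{0,1} = 2
g(9) = mex{0,1,2} = 3
So g(9) = 3.
Grundy values for heap C (subtraction set {5, 6, 7}):
k:     0  1  2  3  4  5  6  7  8
g(k):  0  0  0  0  0  1  1  1  1
So g(8) = 1.
By the Sprague-Grundy theorem, the Grundy value of a sum of independent games is the XOR of the component values.
Combined value = 20 XOR 3 XOR 1 = 22.

22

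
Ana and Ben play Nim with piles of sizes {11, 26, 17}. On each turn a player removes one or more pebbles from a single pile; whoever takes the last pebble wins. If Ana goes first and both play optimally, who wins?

Ben wins

Write each in binary and XOR column by column:
  01011  (11)
  11010  (26)
  10001  (17)
  -----
  00000  (0)
The nim-sum is 0, so this is a P-position: the player to move is in a losing position under optimal play; Ana is about to move from it and so loses — Ben wins.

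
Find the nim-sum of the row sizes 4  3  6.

1

Nim-sum: 4 ^ 3 ^ 6 = 1.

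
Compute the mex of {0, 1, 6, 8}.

The values 0, 1 are all present; 2 is the first non-negative integer missing from the set.

2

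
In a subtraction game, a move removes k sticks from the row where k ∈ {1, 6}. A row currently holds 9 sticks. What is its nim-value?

0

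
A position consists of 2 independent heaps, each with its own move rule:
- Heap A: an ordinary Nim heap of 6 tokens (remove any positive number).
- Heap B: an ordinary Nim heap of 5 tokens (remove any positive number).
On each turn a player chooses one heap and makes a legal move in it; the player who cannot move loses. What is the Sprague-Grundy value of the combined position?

3

Heap A is a plain Nim heap of size 6, so its Grundy value is 6.
Heap B is a plain Nim heap of size 5, so its Grundy value is 5.
By the Sprague-Grundy theorem, the Grundy value of a sum of independent games is the XOR of the component values.
Combined value = 6 XOR 5 = 3.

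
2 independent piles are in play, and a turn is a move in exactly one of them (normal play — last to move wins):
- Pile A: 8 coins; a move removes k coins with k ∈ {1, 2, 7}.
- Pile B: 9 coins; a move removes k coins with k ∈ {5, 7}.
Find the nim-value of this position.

Grundy values for pile A (subtraction set {1, 2, 7}):
g(0) = mex{} = 0
g(1) = mex{0} = 1
g(2) = mex{0,1} = 2
g(3) = mex{1,2} = 0
g(4) = mex{0,2} = 1
g(5) = mex{0,1} = 2
g(6) = mex{1,2} = 0
g(7) = mex{0,2} = 1
g(8) = mex{0,1} = 2
So g(8) = 2.
Grundy values for pile B (subtraction set {5, 7}):
g(0) = mex{} = 0
g(1) = mex{} = 0
g(2) = mex{} = 0
g(3) = mex{} = 0
g(4) = mex{} = 0
g(5) = mex{0} = 1
g(6) = mex{0} = 1
g(7) = mex{0} = 1
g(8) = mex{0} = 1
g(9) = mex{0} = 1
So g(9) = 1.
The value of a disjunctive sum is the nim-sum of the parts.
Combined value = 2 ⊕ 1 = 3.

3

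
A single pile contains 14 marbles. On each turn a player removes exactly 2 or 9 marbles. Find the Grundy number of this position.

Build the Grundy sequence with g(k) = mex{g(k−s) : s ∈ {2, 9}, s ≤ k}:
g(0) = mex{} = 0
g(1) = mex{} = 0
g(2) = mex{0} = 1
g(3) = mex{0} = 1
g(4) = mex{1} = 0
g(5) = mex{1} = 0
g(6) = mex{0} = 1
g(7) = mex{0} = 1
g(8) = mex{1} = 0
g(9) = mex{0,1} = 2
g(10) = mex{0} = 1
g(11) = mex{1,2} = 0
g(12) = mex{1} = 0
g(13) = mex{0} = 1
g(14) = mex{0} = 1
So g(14) = 1.

1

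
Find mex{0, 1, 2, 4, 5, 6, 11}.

3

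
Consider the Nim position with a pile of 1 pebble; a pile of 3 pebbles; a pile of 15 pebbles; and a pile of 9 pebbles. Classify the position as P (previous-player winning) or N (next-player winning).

Compute the nim-sum pairwise:
1 ^ 3 = 2
2 ^ 15 = 13
13 ^ 9 = 4
The nim-sum is 4 ≠ 0, so this is an N-position: the player to move can win.

N-position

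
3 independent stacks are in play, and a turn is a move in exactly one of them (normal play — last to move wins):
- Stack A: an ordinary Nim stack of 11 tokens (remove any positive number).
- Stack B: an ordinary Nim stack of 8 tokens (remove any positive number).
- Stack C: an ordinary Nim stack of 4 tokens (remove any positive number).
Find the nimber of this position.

Stack A is a plain Nim stack of size 11, so its Grundy value is 11.
Stack B is a plain Nim stack of size 8, so its Grundy value is 8.
Stack C is a plain Nim stack of size 4, so its Grundy value is 4.
By the Sprague-Grundy theorem, the Grundy value of a sum of independent games is the XOR of the component values.
Combined value = 11 XOR 8 XOR 4 = 7.

7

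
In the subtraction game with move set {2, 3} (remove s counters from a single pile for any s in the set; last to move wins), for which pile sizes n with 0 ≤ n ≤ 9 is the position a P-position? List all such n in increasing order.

0, 1, 5, 6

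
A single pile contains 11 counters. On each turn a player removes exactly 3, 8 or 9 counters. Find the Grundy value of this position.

3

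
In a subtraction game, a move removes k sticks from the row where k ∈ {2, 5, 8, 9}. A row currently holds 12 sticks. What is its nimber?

2

Grundy values for subtraction set {2, 5, 8, 9}:
g(0) = mex{} = 0
g(1) = mex{} = 0
g(2) = mex{0} = 1
g(3) = mex{0} = 1
g(4) = mex{1} = 0
g(5) = mex{0,1} = 2
g(6) = mex{0} = 1
g(7) = mex{1,2} = 0
g(8) = mex{0,1} = 2
g(9) = mex{0} = 1
g(10) = mex{0,1,2} = 3
g(11) = mex{1} = 0
g(12) = mex{0,1,3} = 2
So g(12) = 2.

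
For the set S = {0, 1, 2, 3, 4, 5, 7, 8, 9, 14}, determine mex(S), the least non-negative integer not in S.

6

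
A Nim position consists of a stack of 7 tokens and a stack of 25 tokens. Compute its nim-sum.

Compute the nim-sum pairwise:
7 ⊕ 25 = 30

30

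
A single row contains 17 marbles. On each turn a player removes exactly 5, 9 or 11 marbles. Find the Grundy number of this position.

Build the Grundy sequence with g(k) = mex{g(k−s) : s ∈ {5, 9, 11}, s ≤ k}:
k:     0  1  2  3  4  5  6  7  8  9 10 11 12 13 14 15 16 17
g(k):  0  0  0  0  0  1  1  1  1  1  2  2  2  2  2  3  0  0
So g(17) = 0.

0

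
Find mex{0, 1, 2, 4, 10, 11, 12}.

3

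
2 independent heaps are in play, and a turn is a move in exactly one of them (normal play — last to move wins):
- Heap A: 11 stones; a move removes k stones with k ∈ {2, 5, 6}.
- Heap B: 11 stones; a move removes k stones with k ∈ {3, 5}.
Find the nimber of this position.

1

Grundy values for heap A (subtraction set {2, 5, 6}):
k:     0  1  2  3  4  5  6  7  8  9 10 11
g(k):  0  0  1  1  0  2  1  3  0  2  1  0
So g(11) = 0.
For heap B, compute g(0), g(1), … with moves {3, 5}:
g(0) = mex{} = 0
g(1) = mex{} = 0
g(2) = mex{} = 0
g(3) = mex{0} = 1
g(4) = mex{0} = 1
g(5) = mex{0} = 1
g(6) = mex{0,1} = 2
g(7) = mex{0,1} = 2
g(8) = mex{1} = 0
g(9) = mex{1,2} = 0
g(10) = mex{1,2} = 0
g(11) = mex{0,2} = 1
So g(11) = 1.
By the Sprague-Grundy theorem, the Grundy value of a sum of independent games is the XOR of the component values.
Combined value = 0 XOR 1 = 1.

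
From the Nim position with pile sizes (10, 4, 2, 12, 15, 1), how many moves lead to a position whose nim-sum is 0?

Bitwise XOR of the heap sizes:
  1010  (10)
  0100  (4)
  0010  (2)
  1100  (12)
  1111  (15)
  0001  (1)
  ----
  1110  (14)
The overall nim-sum is X = 14. A pile of size p has a winning move iff p XOR X < p (reduce it to p XOR X).
  10: 10 XOR 14 = 4 < 10 — winning move (to 4).
  4: 4 XOR 14 = 10 ≥ 4 — no move.
  2: 2 XOR 14 = 12 ≥ 2 — no move.
  12: 12 XOR 14 = 2 < 12 — winning move (to 2).
  15: 15 XOR 14 = 1 < 15 — winning move (to 1).
  1: 1 XOR 14 = 15 ≥ 1 — no move.
That gives 3 winning moves.

3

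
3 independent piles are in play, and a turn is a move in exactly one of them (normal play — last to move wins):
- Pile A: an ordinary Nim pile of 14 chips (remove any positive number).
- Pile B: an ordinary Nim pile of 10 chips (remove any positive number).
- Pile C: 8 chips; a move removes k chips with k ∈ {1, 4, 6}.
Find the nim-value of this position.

Pile A is a plain Nim pile of size 14, so its Grundy value is 14.
Pile B is a plain Nim pile of size 10, so its Grundy value is 10.
Build the Grundy sequence for pile C with g(k) = mex{g(k−s) : s ∈ {1, 4, 6}, s ≤ k}:
g(0) = mex{} = 0
g(1) = mex{0} = 1
g(2) = mex{1} = 0
g(3) = mex{0} = 1
g(4) = mex{0,1} = 2
g(5) = mex{1,2} = 0
g(6) = mex{0} = 1
g(7) = mex{1} = 0
g(8) = mex{0,2} = 1
So g(8) = 1.
The value of a disjunctive sum is the nim-sum of the parts.
Combined value = 14 ⊕ 10 ⊕ 1 = 5.

5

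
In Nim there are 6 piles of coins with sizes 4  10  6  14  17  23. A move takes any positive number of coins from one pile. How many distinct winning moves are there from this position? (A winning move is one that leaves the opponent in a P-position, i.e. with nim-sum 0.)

0

Write each in binary and XOR column by column:
  00100  (4)
  01010  (10)
  00110  (6)
  01110  (14)
  10001  (17)
  10111  (23)
  -----
  00000  (0)
The nim-sum is already 0, so every move leaves a nonzero nim-sum — there are no winning moves.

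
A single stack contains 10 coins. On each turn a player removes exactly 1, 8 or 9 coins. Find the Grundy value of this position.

2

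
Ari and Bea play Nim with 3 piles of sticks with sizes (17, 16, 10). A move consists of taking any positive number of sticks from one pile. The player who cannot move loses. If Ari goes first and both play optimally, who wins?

In binary:
  10001  (17)
  10000  (16)
  01010  (10)
  -----
  01011  (11)
The nim-sum is 11 ≠ 0, so this is an N-position: the player to move can win; Ari has a winning move.

Ari wins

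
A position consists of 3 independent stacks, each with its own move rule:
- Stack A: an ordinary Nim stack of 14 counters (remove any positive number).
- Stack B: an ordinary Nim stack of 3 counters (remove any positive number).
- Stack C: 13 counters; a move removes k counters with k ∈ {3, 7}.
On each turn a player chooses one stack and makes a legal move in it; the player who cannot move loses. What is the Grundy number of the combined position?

Stack A is a plain Nim stack of size 14, so its Grundy value is 14.
Stack B is a plain Nim stack of size 3, so its Grundy value is 3.
Grundy values for stack C (subtraction set {3, 7}):
g(0) = mex{} = 0
g(1) = mex{} = 0
g(2) = mex{} = 0
g(3) = mex{0} = 1
g(4) = mex{0} = 1
g(5) = mex{0} = 1
g(6) = mex{1} = 0
g(7) = mex{0,1} = 2
g(8) = mex{0,1} = 2
g(9) = mex{0} = 1
g(10) = mex{1,2} = 0
g(11) = mex{1,2} = 0
g(12) = mex{1} = 0
g(13) = mex{0} = 1
So g(13) = 1.
The value of a disjunctive sum is the nim-sum of the parts.
Combined value = 14 ⊕ 3 ⊕ 1 = 12.

12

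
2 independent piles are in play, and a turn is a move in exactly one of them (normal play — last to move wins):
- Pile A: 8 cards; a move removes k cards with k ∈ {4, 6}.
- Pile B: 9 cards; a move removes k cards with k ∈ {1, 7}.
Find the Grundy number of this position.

Build the Grundy sequence for pile A with g(k) = mex{g(k−s) : s ∈ {4, 6}, s ≤ k}:
k:     0  1  2  3  4  5  6  7  8
g(k):  0  0  0  0  1  1  1  1  2
So g(8) = 2.
For pile B, compute g(0), g(1), … with moves {1, 7}:
g(0) = mex{} = 0
g(1) = mex{0} = 1
g(2) = mex{1} = 0
g(3) = mex{0} = 1
g(4) = mex{1} = 0
g(5) = mex{0} = 1
g(6) = mex{1} = 0
g(7) = mex{0} = 1
g(8) = mex{1} = 0
g(9) = mex{0} = 1
So g(9) = 1.
By the Sprague-Grundy theorem, the Grundy value of a sum of independent games is the XOR of the component values.
Combined value = 2 XOR 1 = 3.

3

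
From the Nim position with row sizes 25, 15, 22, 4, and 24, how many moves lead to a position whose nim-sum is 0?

3

In binary:
  11001  (25)
  01111  (15)
  10110  (22)
  00100  (4)
  11000  (24)
  -----
  11100  (28)
The overall nim-sum is X = 28. A row of size p has a winning move iff p XOR X < p (reduce it to p XOR X).
  25: 25 XOR 28 = 5 < 25 — winning move (to 5).
  15: 15 XOR 28 = 19 ≥ 15 — no move.
  22: 22 XOR 28 = 10 < 22 — winning move (to 10).
  4: 4 XOR 28 = 24 ≥ 4 — no move.
  24: 24 XOR 28 = 4 < 24 — winning move (to 4).
That gives 3 winning moves.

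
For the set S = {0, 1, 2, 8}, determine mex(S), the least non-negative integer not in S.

The values 0, 1, 2 are all present; 3 is the first non-negative integer missing from the set.

3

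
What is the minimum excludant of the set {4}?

0

0 is not in the set, so the mex is 0.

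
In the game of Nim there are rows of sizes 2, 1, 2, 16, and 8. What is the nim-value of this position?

25

Write each in binary and XOR column by column:
  00010  (2)
  00001  (1)
  00010  (2)
  10000  (16)
  01000  (8)
  -----
  11001  (25)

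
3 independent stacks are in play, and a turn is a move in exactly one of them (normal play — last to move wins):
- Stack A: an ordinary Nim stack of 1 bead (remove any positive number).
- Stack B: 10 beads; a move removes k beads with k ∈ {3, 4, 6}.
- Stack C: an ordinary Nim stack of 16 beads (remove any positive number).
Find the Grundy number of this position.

Stack A is a plain Nim stack of size 1, so its Grundy value is 1.
For stack B, compute g(0), g(1), … with moves {3, 4, 6}:
k:     0  1  2  3  4  5  6  7  8  9 10
g(k):  0  0  0  1  1  1  2  2  2  0  0
So g(10) = 0.
Stack C is a plain Nim stack of size 16, so its Grundy value is 16.
The value of a disjunctive sum is the nim-sum of the parts.
Combined value = 1 XOR 0 XOR 16 = 17.

17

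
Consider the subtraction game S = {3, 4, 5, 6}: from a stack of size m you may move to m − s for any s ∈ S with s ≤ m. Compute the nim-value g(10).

0

Grundy values for subtraction set {3, 4, 5, 6}:
k:     0  1  2  3  4  5  6  7  8  9 10
g(k):  0  0  0  1  1  1  2  2  2  0  0
So g(10) = 0.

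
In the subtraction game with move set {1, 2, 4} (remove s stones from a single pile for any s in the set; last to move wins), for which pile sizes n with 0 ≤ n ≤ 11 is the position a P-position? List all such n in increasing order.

0, 3, 6, 9

Grundy values for subtraction set {1, 2, 4}:
k:     0  1  2  3  4  5  6  7  8  9 10 11
g(k):  0  1  2  0  1  2  0  1  2  0  1  2
The P-positions (g = 0) in 0..11 are 0, 3, 6, 9.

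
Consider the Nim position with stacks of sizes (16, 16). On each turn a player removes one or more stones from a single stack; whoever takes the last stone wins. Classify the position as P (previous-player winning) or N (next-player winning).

P-position

Nim-sum: 16 ^ 16 = 0.
The nim-sum is 0, so this is a P-position: the player to move is in a losing position under optimal play.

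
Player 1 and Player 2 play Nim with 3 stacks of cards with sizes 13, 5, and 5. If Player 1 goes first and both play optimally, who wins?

Compute the nim-sum pairwise:
13 ^ 5 = 8
8 ^ 5 = 13
The nim-sum is 13 ≠ 0, so this is an N-position: the player to move can win; Player 1 has a winning move.

Player 1 wins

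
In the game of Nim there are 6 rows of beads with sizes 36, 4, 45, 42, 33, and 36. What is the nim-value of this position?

34

Nim-sum: 36 ⊕ 4 ⊕ 45 ⊕ 42 ⊕ 33 ⊕ 36 = 34.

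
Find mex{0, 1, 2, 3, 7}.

4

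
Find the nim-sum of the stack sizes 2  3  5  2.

Nim-sum: 2 ^ 3 ^ 5 ^ 2 = 6.

6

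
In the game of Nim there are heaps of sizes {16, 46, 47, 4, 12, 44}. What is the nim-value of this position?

53

Compute the nim-sum pairwise:
16 XOR 46 = 62
62 XOR 47 = 17
17 XOR 4 = 21
21 XOR 12 = 25
25 XOR 44 = 53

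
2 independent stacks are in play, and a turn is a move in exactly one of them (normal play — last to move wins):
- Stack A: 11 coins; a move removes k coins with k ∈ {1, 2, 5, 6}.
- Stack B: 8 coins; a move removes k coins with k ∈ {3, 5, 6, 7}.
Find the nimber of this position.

3

Grundy values for stack A (subtraction set {1, 2, 5, 6}):
g(0) = mex{} = 0
g(1) = mex{0} = 1
g(2) = mex{0,1} = 2
g(3) = mex{1,2} = 0
g(4) = mex{0,2} = 1
g(5) = mex{0,1} = 2
g(6) = mex{0,1,2} = 3
g(7) = mex{1,2,3} = 0
g(8) = mex{0,2,3} = 1
g(9) = mex{0,1} = 2
g(10) = mex{1,2} = 0
g(11) = mex{0,2,3} = 1
So g(11) = 1.
Build the Grundy sequence for stack B with g(k) = mex{g(k−s) : s ∈ {3, 5, 6, 7}, s ≤ k}:
k:     0  1  2  3  4  5  6  7  8
g(k):  0  0  0  1  1  1  2  2  2
So g(8) = 2.
By the Sprague-Grundy theorem, the Grundy value of a sum of independent games is the XOR of the component values.
Combined value = 1 XOR 2 = 3.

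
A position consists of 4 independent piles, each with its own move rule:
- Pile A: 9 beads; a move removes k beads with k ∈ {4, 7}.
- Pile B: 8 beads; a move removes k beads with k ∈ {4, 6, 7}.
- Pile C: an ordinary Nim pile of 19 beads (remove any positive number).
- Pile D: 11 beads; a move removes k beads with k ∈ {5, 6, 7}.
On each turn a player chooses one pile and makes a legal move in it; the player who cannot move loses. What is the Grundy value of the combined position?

For pile A, compute g(0), g(1), … with moves {4, 7}:
k:     0  1  2  3  4  5  6  7  8  9
g(k):  0  0  0  0  1  1  1  1  2  2
So g(9) = 2.
Build the Grundy sequence for pile B with g(k) = mex{g(k−s) : s ∈ {4, 6, 7}, s ≤ k}:
k:     0  1  2  3  4  5  6  7  8
g(k):  0  0  0  0  1  1  1  1  2
So g(8) = 2.
Pile C is a plain Nim pile of size 19, so its Grundy value is 19.
For pile D, compute g(0), g(1), … with moves {5, 6, 7}:
g(0) = mex{} = 0
g(1) = mex{} = 0
g(2) = mex{} = 0
g(3) = mex{} = 0
g(4) = mex{} = 0
g(5) = mex{0} = 1
g(6) = mex{0} = 1
g(7) = mex{0} = 1
g(8) = mex{0} = 1
g(9) = mex{0} = 1
g(10) = mex{0,1} = 2
g(11) = mex{0,1} = 2
So g(11) = 2.
The value of a disjunctive sum is the nim-sum of the parts.
Combined value = 2 XOR 2 XOR 19 XOR 2 = 17.

17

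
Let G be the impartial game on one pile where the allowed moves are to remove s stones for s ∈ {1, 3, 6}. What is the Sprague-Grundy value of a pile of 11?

0

Grundy values for subtraction set {1, 3, 6}:
k:     0  1  2  3  4  5  6  7  8  9 10 11
g(k):  0  1  0  1  0  1  2  3  2  0  1  0
So g(11) = 0.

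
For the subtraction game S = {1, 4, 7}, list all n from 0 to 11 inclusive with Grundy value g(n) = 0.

0, 2, 5, 8, 10

Build the Grundy sequence with g(k) = mex{g(k−s) : s ∈ {1, 4, 7}, s ≤ k}:
k:     0  1  2  3  4  5  6  7  8  9 10 11
g(k):  0  1  0  1  2  0  1  2  0  1  0  1
The P-positions (g = 0) in 0..11 are 0, 2, 5, 8, 10.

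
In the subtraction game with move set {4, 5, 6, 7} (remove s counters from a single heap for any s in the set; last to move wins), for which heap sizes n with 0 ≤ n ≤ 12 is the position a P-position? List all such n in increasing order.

0, 1, 2, 3, 11, 12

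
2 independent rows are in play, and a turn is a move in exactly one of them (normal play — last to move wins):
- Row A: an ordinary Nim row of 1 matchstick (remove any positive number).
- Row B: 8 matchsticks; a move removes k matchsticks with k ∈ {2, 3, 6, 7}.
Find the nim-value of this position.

3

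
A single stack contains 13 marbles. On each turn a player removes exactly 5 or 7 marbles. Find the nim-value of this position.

Grundy values for subtraction set {5, 7}:
g(0) = mex{} = 0
g(1) = mex{} = 0
g(2) = mex{} = 0
g(3) = mex{} = 0
g(4) = mex{} = 0
g(5) = mex{0} = 1
g(6) = mex{0} = 1
g(7) = mex{0} = 1
g(8) = mex{0} = 1
g(9) = mex{0} = 1
g(10) = mex{0,1} = 2
g(11) = mex{0,1} = 2
g(12) = mex{1} = 0
g(13) = mex{1} = 0
So g(13) = 0.

0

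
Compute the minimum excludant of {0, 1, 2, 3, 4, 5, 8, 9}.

The values 0, 1, 2, 3, 4, 5 are all present; 6 is the first non-negative integer missing from the set.

6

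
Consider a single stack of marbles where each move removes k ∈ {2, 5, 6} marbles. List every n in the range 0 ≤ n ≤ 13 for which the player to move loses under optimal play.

0, 1, 4, 8, 11, 12

Grundy values for subtraction set {2, 5, 6}:
k:     0  1  2  3  4  5  6  7  8  9 10 11 12 13
g(k):  0  0  1  1  0  2  1  3  0  2  1  0  0  1
The P-positions (g = 0) in 0..13 are 0, 1, 4, 8, 11, 12.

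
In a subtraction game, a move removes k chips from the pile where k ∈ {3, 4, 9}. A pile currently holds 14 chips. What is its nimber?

0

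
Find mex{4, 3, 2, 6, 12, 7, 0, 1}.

5

The values 0, 1, 2, 3, 4 are all present; 5 is the first non-negative integer missing from the set.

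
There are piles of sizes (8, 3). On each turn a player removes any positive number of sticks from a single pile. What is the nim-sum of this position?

11

Write each in binary and XOR column by column:
  1000  (8)
  0011  (3)
  ----
  1011  (11)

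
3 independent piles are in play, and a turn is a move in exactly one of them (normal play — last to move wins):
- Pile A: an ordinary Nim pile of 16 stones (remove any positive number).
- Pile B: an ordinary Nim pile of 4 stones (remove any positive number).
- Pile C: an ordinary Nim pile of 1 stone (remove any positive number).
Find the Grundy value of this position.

21

Pile A is a plain Nim pile of size 16, so its Grundy value is 16.
Pile B is a plain Nim pile of size 4, so its Grundy value is 4.
Pile C is a plain Nim pile of size 1, so its Grundy value is 1.
The value of a disjunctive sum is the nim-sum of the parts.
Combined value = 16 ⊕ 4 ⊕ 1 = 21.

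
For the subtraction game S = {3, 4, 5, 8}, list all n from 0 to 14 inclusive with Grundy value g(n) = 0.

0, 1, 2, 11, 12, 13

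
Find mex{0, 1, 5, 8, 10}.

2

The values 0, 1 are all present; 2 is the first non-negative integer missing from the set.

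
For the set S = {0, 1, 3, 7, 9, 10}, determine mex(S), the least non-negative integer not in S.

2

The values 0, 1 are all present; 2 is the first non-negative integer missing from the set.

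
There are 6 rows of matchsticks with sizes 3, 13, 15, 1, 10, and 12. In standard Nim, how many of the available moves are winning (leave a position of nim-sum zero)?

3

In binary:
  0011  (3)
  1101  (13)
  1111  (15)
  0001  (1)
  1010  (10)
  1100  (12)
  ----
  0110  (6)
The overall nim-sum is X = 6. A row of size p has a winning move iff p XOR X < p (reduce it to p XOR X).
  3: 3 XOR 6 = 5 ≥ 3 — no move.
  13: 13 XOR 6 = 11 < 13 — winning move (to 11).
  15: 15 XOR 6 = 9 < 15 — winning move (to 9).
  1: 1 XOR 6 = 7 ≥ 1 — no move.
  10: 10 XOR 6 = 12 ≥ 10 — no move.
  12: 12 XOR 6 = 10 < 12 — winning move (to 10).
That gives 3 winning moves.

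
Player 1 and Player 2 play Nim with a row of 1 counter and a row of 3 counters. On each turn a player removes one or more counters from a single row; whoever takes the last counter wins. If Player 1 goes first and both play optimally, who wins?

Compute the nim-sum pairwise:
1 ⊕ 3 = 2
The nim-sum is 2 ≠ 0, so this is an N-position: the player to move can win; Player 1 has a winning move.

Player 1 wins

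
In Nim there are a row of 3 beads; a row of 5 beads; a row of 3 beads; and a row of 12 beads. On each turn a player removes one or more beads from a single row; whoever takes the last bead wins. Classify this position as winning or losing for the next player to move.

Winning position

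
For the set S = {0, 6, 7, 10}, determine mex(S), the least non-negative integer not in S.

0 is in the set but 1 is not, so the mex is 1.

1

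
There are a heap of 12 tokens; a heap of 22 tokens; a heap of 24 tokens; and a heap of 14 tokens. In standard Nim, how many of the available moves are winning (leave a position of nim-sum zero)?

Compute the nim-sum pairwise:
12 ^ 22 = 26
26 ^ 24 = 2
2 ^ 14 = 12
The overall nim-sum is X = 12. A heap of size p has a winning move iff p XOR X < p (reduce it to p XOR X).
  12: 12 XOR 12 = 0 < 12 — winning move (to 0).
  22: 22 XOR 12 = 26 ≥ 22 — no move.
  24: 24 XOR 12 = 20 < 24 — winning move (to 20).
  14: 14 XOR 12 = 2 < 14 — winning move (to 2).
That gives 3 winning moves.

3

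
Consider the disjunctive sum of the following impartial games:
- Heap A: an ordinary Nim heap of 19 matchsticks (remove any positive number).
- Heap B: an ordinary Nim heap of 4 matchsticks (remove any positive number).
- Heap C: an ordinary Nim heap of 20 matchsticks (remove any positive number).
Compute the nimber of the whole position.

3

Heap A is a plain Nim heap of size 19, so its Grundy value is 19.
Heap B is a plain Nim heap of size 4, so its Grundy value is 4.
Heap C is a plain Nim heap of size 20, so its Grundy value is 20.
By the Sprague-Grundy theorem, the Grundy value of a sum of independent games is the XOR of the component values.
Combined value = 19 ⊕ 4 ⊕ 20 = 3.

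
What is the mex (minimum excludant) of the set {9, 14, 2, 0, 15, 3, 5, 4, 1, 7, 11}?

6

The values 0, 1, 2, 3, 4, 5 are all present; 6 is the first non-negative integer missing from the set.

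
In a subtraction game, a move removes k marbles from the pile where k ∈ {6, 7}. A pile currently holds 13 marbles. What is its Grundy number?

Grundy values for subtraction set {6, 7}:
k:     0  1  2  3  4  5  6  7  8  9 10 11 12 13
g(k):  0  0  0  0  0  0  1  1  1  1  1  1  2  0
So g(13) = 0.

0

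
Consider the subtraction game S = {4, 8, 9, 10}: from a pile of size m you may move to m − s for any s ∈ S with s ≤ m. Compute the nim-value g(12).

3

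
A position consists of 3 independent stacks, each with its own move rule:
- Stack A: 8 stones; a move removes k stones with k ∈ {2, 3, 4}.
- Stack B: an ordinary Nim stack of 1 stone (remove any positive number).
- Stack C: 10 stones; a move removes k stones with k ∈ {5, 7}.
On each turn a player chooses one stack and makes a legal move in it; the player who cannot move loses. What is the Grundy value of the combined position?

2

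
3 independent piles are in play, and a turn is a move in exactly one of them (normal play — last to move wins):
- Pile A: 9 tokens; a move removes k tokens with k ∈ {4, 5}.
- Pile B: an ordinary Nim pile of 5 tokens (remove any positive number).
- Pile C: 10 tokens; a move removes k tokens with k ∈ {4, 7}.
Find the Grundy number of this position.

For pile A, compute g(0), g(1), … with moves {4, 5}:
g(0) = mex{} = 0
g(1) = mex{} = 0
g(2) = mex{} = 0
g(3) = mex{} = 0
g(4) = mex{0} = 1
g(5) = mex{0} = 1
g(6) = mex{0} = 1
g(7) = mex{0} = 1
g(8) = mex{0,1} = 2
g(9) = mex{1} = 0
So g(9) = 0.
Pile B is a plain Nim pile of size 5, so its Grundy value is 5.
Build the Grundy sequence for pile C with g(k) = mex{g(k−s) : s ∈ {4, 7}, s ≤ k}:
k:     0  1  2  3  4  5  6  7  8  9 10
g(k):  0  0  0  0  1  1  1  1  2  2  2
So g(10) = 2.
The value of a disjunctive sum is the nim-sum of the parts.
Combined value = 0 ⊕ 5 ⊕ 2 = 7.

7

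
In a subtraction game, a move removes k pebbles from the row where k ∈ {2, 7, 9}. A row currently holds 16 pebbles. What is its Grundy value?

0

Build the Grundy sequence with g(k) = mex{g(k−s) : s ∈ {2, 7, 9}, s ≤ k}:
k:     0  1  2  3  4  5  6  7  8  9 10 11 12 13 14 15 16
g(k):  0  0  1  1  0  0  1  1  2  2  3  3  2  2  3  0  0
So g(16) = 0.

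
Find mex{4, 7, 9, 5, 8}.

0 is not in the set, so the mex is 0.

0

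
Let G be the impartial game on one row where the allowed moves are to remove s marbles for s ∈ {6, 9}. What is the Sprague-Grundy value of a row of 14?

2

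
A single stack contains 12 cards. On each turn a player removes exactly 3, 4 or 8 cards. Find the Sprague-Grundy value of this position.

0

Grundy values for subtraction set {3, 4, 8}:
g(0) = mex{} = 0
g(1) = mex{} = 0
g(2) = mex{} = 0
g(3) = mex{0} = 1
g(4) = mex{0} = 1
g(5) = mex{0} = 1
g(6) = mex{0,1} = 2
g(7) = mex{1} = 0
g(8) = mex{0,1} = 2
g(9) = mex{0,1,2} = 3
g(10) = mex{0,2} = 1
g(11) = mex{0,1,2} = 3
g(12) = mex{1,2,3} = 0
So g(12) = 0.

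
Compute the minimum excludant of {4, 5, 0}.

1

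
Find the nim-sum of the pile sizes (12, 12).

In binary:
  1100  (12)
  1100  (12)
  ----
  0000  (0)

0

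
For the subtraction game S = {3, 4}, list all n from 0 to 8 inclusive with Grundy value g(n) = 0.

0, 1, 2, 7, 8

Build the Grundy sequence with g(k) = mex{g(k−s) : s ∈ {3, 4}, s ≤ k}:
k:     0  1  2  3  4  5  6  7  8
g(k):  0  0  0  1  1  1  2  0  0
The P-positions (g = 0) in 0..8 are 0, 1, 2, 7, 8.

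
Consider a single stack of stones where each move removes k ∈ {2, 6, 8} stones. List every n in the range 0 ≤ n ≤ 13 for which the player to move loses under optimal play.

Grundy values for subtraction set {2, 6, 8}:
g(0) = mex{} = 0
g(1) = mex{} = 0
g(2) = mex{0} = 1
g(3) = mex{0} = 1
g(4) = mex{1} = 0
g(5) = mex{1} = 0
g(6) = mex{0} = 1
g(7) = mex{0} = 1
g(8) = mex{0,1} = 2
g(9) = mex{0,1} = 2
g(10) = mex{0,1,2} = 3
g(11) = mex{0,1,2} = 3
g(12) = mex{0,1,3} = 2
g(13) = mex{0,1,3} = 2
The P-positions (g = 0) in 0..13 are 0, 1, 4, 5.

0, 1, 4, 5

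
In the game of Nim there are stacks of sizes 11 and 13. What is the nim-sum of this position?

6

Nim-sum: 11 ⊕ 13 = 6.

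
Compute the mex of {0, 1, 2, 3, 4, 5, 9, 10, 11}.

The values 0, 1, 2, 3, 4, 5 are all present; 6 is the first non-negative integer missing from the set.

6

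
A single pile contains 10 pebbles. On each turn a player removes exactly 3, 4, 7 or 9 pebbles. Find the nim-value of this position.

3

Build the Grundy sequence with g(k) = mex{g(k−s) : s ∈ {3, 4, 7, 9}, s ≤ k}:
g(0) = mex{} = 0
g(1) = mex{} = 0
g(2) = mex{} = 0
g(3) = mex{0} = 1
g(4) = mex{0} = 1
g(5) = mex{0} = 1
g(6) = mex{0,1} = 2
g(7) = mex{0,1} = 2
g(8) = mex{0,1} = 2
g(9) = mex{0,1,2} = 3
g(10) = mex{0,1,2} = 3
So g(10) = 3.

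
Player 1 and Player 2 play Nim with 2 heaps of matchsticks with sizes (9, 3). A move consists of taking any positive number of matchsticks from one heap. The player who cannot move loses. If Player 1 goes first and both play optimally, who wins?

Player 1 wins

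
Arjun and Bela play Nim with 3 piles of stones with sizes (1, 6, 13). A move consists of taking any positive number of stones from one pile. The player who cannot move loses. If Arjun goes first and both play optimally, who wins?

Compute the nim-sum pairwise:
1 ⊕ 6 = 7
7 ⊕ 13 = 10
The nim-sum is 10 ≠ 0, so this is an N-position: the player to move can win; Arjun has a winning move.

Arjun wins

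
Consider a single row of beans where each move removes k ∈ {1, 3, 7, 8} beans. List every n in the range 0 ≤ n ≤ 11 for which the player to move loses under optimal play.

0, 2, 4, 6

Compute g(0), g(1), … for moves {1, 3, 7, 8}:
g(0) = mex{} = 0
g(1) = mex{0} = 1
g(2) = mex{1} = 0
g(3) = mex{0} = 1
g(4) = mex{1} = 0
g(5) = mex{0} = 1
g(6) = mex{1} = 0
g(7) = mex{0} = 1
g(8) = mex{0,1} = 2
g(9) = mex{0,1,2} = 3
g(10) = mex{0,1,3} = 2
g(11) = mex{0,1,2} = 3
The P-positions (g = 0) in 0..11 are 0, 2, 4, 6.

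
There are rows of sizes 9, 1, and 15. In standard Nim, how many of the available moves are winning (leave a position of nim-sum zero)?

Compute the nim-sum pairwise:
9 ^ 1 = 8
8 ^ 15 = 7
The overall nim-sum is X = 7. A row of size p has a winning move iff p XOR X < p (reduce it to p XOR X).
  9: 9 XOR 7 = 14 ≥ 9 — no move.
  1: 1 XOR 7 = 6 ≥ 1 — no move.
  15: 15 XOR 7 = 8 < 15 — winning move (to 8).
That gives 1 winning move.

1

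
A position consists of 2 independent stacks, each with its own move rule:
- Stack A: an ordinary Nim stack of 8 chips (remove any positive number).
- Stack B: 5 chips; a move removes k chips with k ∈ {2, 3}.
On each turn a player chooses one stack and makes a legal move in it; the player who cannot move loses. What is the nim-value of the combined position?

Stack A is a plain Nim stack of size 8, so its Grundy value is 8.
Build the Grundy sequence for stack B with g(k) = mex{g(k−s) : s ∈ {2, 3}, s ≤ k}:
k:     0  1  2  3  4  5
g(k):  0  0  1  1  2  0
So g(5) = 0.
The value of a disjunctive sum is the nim-sum of the parts.
Combined value = 8 ⊕ 0 = 8.

8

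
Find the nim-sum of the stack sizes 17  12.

29

Compute the nim-sum pairwise:
17 XOR 12 = 29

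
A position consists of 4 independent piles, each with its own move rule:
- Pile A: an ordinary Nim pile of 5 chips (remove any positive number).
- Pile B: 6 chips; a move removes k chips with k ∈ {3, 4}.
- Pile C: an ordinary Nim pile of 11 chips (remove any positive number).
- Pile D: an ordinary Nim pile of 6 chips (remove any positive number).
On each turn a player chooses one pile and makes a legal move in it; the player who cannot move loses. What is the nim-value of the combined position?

10

Pile A is a plain Nim pile of size 5, so its Grundy value is 5.
Build the Grundy sequence for pile B with g(k) = mex{g(k−s) : s ∈ {3, 4}, s ≤ k}:
k:     0  1  2  3  4  5  6
g(k):  0  0  0  1  1  1  2
So g(6) = 2.
Pile C is a plain Nim pile of size 11, so its Grundy value is 11.
Pile D is a plain Nim pile of size 6, so its Grundy value is 6.
The value of a disjunctive sum is the nim-sum of the parts.
Combined value = 5 XOR 2 XOR 11 XOR 6 = 10.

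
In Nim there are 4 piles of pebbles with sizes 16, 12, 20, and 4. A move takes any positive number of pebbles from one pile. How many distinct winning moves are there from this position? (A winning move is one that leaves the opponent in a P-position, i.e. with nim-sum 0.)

Bitwise XOR of the heap sizes:
  10000  (16)
  01100  (12)
  10100  (20)
  00100  (4)
  -----
  01100  (12)
The overall nim-sum is X = 12. A pile of size p has a winning move iff p XOR X < p (reduce it to p XOR X).
  16: 16 XOR 12 = 28 ≥ 16 — no move.
  12: 12 XOR 12 = 0 < 12 — winning move (to 0).
  20: 20 XOR 12 = 24 ≥ 20 — no move.
  4: 4 XOR 12 = 8 ≥ 4 — no move.
That gives 1 winning move.

1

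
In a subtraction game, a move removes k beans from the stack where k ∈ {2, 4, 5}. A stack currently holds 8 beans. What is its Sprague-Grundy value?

0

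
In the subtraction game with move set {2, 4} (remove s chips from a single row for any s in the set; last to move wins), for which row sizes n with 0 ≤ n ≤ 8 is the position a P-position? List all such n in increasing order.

Grundy values for subtraction set {2, 4}:
g(0) = mex{} = 0
g(1) = mex{} = 0
g(2) = mex{0} = 1
g(3) = mex{0} = 1
g(4) = mex{0,1} = 2
g(5) = mex{0,1} = 2
g(6) = mex{1,2} = 0
g(7) = mex{1,2} = 0
g(8) = mex{0,2} = 1
The P-positions (g = 0) in 0..8 are 0, 1, 6, 7.

0, 1, 6, 7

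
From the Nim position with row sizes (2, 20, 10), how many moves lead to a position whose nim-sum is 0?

In binary:
  00010  (2)
  10100  (20)
  01010  (10)
  -----
  11100  (28)
The overall nim-sum is X = 28. A row of size p has a winning move iff p XOR X < p (reduce it to p XOR X).
  2: 2 XOR 28 = 30 ≥ 2 — no move.
  20: 20 XOR 28 = 8 < 20 — winning move (to 8).
  10: 10 XOR 28 = 22 ≥ 10 — no move.
That gives 1 winning move.

1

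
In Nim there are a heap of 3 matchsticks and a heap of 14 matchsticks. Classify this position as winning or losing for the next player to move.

Winning position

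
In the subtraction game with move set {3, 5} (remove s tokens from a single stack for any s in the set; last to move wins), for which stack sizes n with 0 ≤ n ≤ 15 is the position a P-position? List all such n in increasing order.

Build the Grundy sequence with g(k) = mex{g(k−s) : s ∈ {3, 5}, s ≤ k}:
k:     0  1  2  3  4  5  6  7  8  9 10 11 12 13 14 15
g(k):  0  0  0  1  1  1  2  2  0  0  0  1  1  1  2  2
The P-positions (g = 0) in 0..15 are 0, 1, 2, 8, 9, 10.

0, 1, 2, 8, 9, 10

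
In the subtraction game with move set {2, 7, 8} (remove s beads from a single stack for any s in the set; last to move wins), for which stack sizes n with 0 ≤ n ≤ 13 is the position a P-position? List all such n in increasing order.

Compute g(0), g(1), … for moves {2, 7, 8}:
g(0) = mex{} = 0
g(1) = mex{} = 0
g(2) = mex{0} = 1
g(3) = mex{0} = 1
g(4) = mex{1} = 0
g(5) = mex{1} = 0
g(6) = mex{0} = 1
g(7) = mex{0} = 1
g(8) = mex{0,1} = 2
g(9) = mex{0,1} = 2
g(10) = mex{1,2} = 0
g(11) = mex{0,1,2} = 3
g(12) = mex{0} = 1
g(13) = mex{0,1,3} = 2
The P-positions (g = 0) in 0..13 are 0, 1, 4, 5, 10.

0, 1, 4, 5, 10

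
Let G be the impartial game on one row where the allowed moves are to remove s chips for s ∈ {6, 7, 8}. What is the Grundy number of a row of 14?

Build the Grundy sequence with g(k) = mex{g(k−s) : s ∈ {6, 7, 8}, s ≤ k}:
g(0) = mex{} = 0
g(1) = mex{} = 0
g(2) = mex{} = 0
g(3) = mex{} = 0
g(4) = mex{} = 0
g(5) = mex{} = 0
g(6) = mex{0} = 1
g(7) = mex{0} = 1
g(8) = mex{0} = 1
g(9) = mex{0} = 1
g(10) = mex{0} = 1
g(11) = mex{0} = 1
g(12) = mex{0,1} = 2
g(13) = mex{0,1} = 2
g(14) = mex{1} = 0
So g(14) = 0.

0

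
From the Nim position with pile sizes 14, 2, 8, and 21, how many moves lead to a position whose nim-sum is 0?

Nim-sum: 14 ^ 2 ^ 8 ^ 21 = 17.
The overall nim-sum is X = 17. A pile of size p has a winning move iff p XOR X < p (reduce it to p XOR X).
  14: 14 XOR 17 = 31 ≥ 14 — no move.
  2: 2 XOR 17 = 19 ≥ 2 — no move.
  8: 8 XOR 17 = 25 ≥ 8 — no move.
  21: 21 XOR 17 = 4 < 21 — winning move (to 4).
That gives 1 winning move.

1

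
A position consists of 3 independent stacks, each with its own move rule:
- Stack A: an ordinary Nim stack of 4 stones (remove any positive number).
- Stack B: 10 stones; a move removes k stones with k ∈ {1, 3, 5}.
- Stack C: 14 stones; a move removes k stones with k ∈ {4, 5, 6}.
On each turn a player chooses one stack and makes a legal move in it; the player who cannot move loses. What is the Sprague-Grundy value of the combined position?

Stack A is a plain Nim stack of size 4, so its Grundy value is 4.
Build the Grundy sequence for stack B with g(k) = mex{g(k−s) : s ∈ {1, 3, 5}, s ≤ k}:
k:     0  1  2  3  4  5  6  7  8  9 10
g(k):  0  1  0  1  0  1  0  1  0  1  0
So g(10) = 0.
Grundy values for stack C (subtraction set {4, 5, 6}):
g(0) = mex{} = 0
g(1) = mex{} = 0
g(2) = mex{} = 0
g(3) = mex{} = 0
g(4) = mex{0} = 1
g(5) = mex{0} = 1
g(6) = mex{0} = 1
g(7) = mex{0} = 1
g(8) = mex{0,1} = 2
g(9) = mex{0,1} = 2
g(10) = mex{1} = 0
g(11) = mex{1} = 0
g(12) = mex{1,2} = 0
g(13) = mex{1,2} = 0
g(14) = mex{0,2} = 1
So g(14) = 1.
The value of a disjunctive sum is the nim-sum of the parts.
Combined value = 4 ⊕ 0 ⊕ 1 = 5.

5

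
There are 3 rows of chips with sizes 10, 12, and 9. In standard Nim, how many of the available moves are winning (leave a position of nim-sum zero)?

Compute the nim-sum pairwise:
10 XOR 12 = 6
6 XOR 9 = 15
The overall nim-sum is X = 15. A row of size p has a winning move iff p XOR X < p (reduce it to p XOR X).
  10: 10 XOR 15 = 5 < 10 — winning move (to 5).
  12: 12 XOR 15 = 3 < 12 — winning move (to 3).
  9: 9 XOR 15 = 6 < 9 — winning move (to 6).
That gives 3 winning moves.

3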